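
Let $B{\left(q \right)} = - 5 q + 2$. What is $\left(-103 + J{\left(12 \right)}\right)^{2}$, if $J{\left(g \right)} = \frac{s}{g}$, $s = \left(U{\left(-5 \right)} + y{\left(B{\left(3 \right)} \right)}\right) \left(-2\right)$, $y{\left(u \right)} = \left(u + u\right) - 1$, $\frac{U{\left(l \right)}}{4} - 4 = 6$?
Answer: $\frac{398161}{36} \approx 11060.0$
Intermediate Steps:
$U{\left(l \right)} = 40$ ($U{\left(l \right)} = 16 + 4 \cdot 6 = 16 + 24 = 40$)
$B{\left(q \right)} = 2 - 5 q$
$y{\left(u \right)} = -1 + 2 u$ ($y{\left(u \right)} = 2 u - 1 = -1 + 2 u$)
$s = -26$ ($s = \left(40 + \left(-1 + 2 \left(2 - 15\right)\right)\right) \left(-2\right) = \left(40 + \left(-1 + 2 \left(-13\right)\right)\right) \left(-2\right) = \left(40 - 27\right) \left(-2\right) = 13 \left(-2\right) = -26$)
$J{\left(g \right)} = - \frac{26}{g}$
$\left(-103 + J{\left(12 \right)}\right)^{2} = \left(-103 - \frac{26}{12}\right)^{2} = \left(-103 - \frac{13}{6}\right)^{2} = \left(- \frac{631}{6}\right)^{2} = \frac{398161}{36}$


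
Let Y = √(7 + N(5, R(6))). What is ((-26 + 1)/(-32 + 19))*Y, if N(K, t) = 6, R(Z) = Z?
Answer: 25*√13/13 ≈ 6.9338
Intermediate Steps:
Y = √13 (Y = √(7 + 6) = √13 ≈ 3.6056)
((-26 + 1)/(-32 + 19))*Y = ((-26 + 1)/(-32 + 19))*√13 = (-25/(-13))*√13 = (-25*(-1/13))*√13 = 25*√13/13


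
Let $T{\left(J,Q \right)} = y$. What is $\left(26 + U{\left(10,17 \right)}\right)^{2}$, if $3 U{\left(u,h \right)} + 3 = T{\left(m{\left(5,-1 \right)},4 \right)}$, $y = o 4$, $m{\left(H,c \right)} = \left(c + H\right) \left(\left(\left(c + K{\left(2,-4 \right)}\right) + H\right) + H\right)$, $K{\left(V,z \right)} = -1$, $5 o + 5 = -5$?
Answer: $\frac{4489}{9} \approx 498.78$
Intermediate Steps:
$o = -2$ ($o = -1 + \frac{1}{5} \left(-5\right) = -1 - 1 = -2$)
$m{\left(H,c \right)} = \left(H + c\right) \left(-1 + c + 2 H\right)$ ($m{\left(H,c \right)} = \left(c + H\right) \left(\left(\left(c - 1\right) + H\right) + H\right) = \left(H + c\right) \left(\left(\left(-1 + c\right) + H\right) + H\right) = \left(H + c\right) \left(\left(-1 + H + c\right) + H\right) = \left(H + c\right) \left(-1 + c + 2 H\right)$)
$y = -8$ ($y = \left(-2\right) 4 = -8$)
$T{\left(J,Q \right)} = -8$
$U{\left(u,h \right)} = - \frac{11}{3}$ ($U{\left(u,h \right)} = -1 + \frac{1}{3} \left(-8\right) = -1 - \frac{8}{3} = - \frac{11}{3}$)
$\left(26 + U{\left(10,17 \right)}\right)^{2} = \left(26 - \frac{11}{3}\right)^{2} = \left(\frac{67}{3}\right)^{2} = \frac{4489}{9}$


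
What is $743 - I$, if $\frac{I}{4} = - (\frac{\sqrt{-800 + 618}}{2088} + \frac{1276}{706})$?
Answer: $\frac{264831}{353} + \frac{i \sqrt{182}}{522} \approx 750.23 + 0.025844 i$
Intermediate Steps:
$I = - \frac{2552}{353} - \frac{i \sqrt{182}}{522}$ ($I = 4 \left(- (\frac{\sqrt{-800 + 618}}{2088} + \frac{1276}{706})\right) = 4 \left(- (\sqrt{-182} \cdot \frac{1}{2088} + 1276 \cdot \frac{1}{706})\right) = 4 \left(- (i \sqrt{182} \cdot \frac{1}{2088} + \frac{638}{353})\right) = 4 \left(- (\frac{i \sqrt{182}}{2088} + \frac{638}{353})\right) = 4 \left(- (\frac{638}{353} + \frac{i \sqrt{182}}{2088})\right) = 4 \left(- \frac{638}{353} - \frac{i \sqrt{182}}{2088}\right) = - \frac{2552}{353} - \frac{i \sqrt{182}}{522} \approx -7.2295 - 0.025844 i$)
$743 - I = 743 - \left(- \frac{2552}{353} - \frac{i \sqrt{182}}{522}\right) = 743 + \left(\frac{2552}{353} + \frac{i \sqrt{182}}{522}\right) = \frac{264831}{353} + \frac{i \sqrt{182}}{522}$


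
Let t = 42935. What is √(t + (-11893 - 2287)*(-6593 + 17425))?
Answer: 5*I*√6142193 ≈ 12392.0*I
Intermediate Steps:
√(t + (-11893 - 2287)*(-6593 + 17425)) = √(42935 + (-11893 - 2287)*(-6593 + 17425)) = √(42935 - 14180*10832) = √(42935 - 153597760) = √(-153554825) = 5*I*√6142193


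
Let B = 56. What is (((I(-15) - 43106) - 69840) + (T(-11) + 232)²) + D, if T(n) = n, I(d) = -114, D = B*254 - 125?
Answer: -50120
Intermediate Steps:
D = 14099 (D = 56*254 - 125 = 14224 - 125 = 14099)
(((I(-15) - 43106) - 69840) + (T(-11) + 232)²) + D = (((-114 - 43106) - 69840) + (-11 + 232)²) + 14099 = ((-43220 - 69840) + 221²) + 14099 = (-113060 + 48841) + 14099 = -64219 + 14099 = -50120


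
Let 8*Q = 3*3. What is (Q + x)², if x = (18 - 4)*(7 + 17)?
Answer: 7273809/64 ≈ 1.1365e+5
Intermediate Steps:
x = 336 (x = 14*24 = 336)
Q = 9/8 (Q = (3*3)/8 = (⅛)*9 = 9/8 ≈ 1.1250)
(Q + x)² = (9/8 + 336)² = (2697/8)² = 7273809/64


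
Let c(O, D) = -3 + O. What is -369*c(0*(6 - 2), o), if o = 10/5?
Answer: 1107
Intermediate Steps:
o = 2 (o = 10*(1/5) = 2)
-369*c(0*(6 - 2), o) = -369*(-3 + 0*(6 - 2)) = -369*(-3 + 0*4) = -369*(-3 + 0) = -369*(-3) = 1107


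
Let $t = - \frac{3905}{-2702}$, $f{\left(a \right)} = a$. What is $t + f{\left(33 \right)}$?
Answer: $\frac{93071}{2702} \approx 34.445$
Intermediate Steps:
$t = \frac{3905}{2702}$ ($t = \left(-3905\right) \left(- \frac{1}{2702}\right) = \frac{3905}{2702} \approx 1.4452$)
$t + f{\left(33 \right)} = \frac{3905}{2702} + 33 = \frac{93071}{2702}$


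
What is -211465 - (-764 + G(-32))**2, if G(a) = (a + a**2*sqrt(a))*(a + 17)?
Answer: 7549455079 - 34897920*I*sqrt(2) ≈ 7.5495e+9 - 4.9353e+7*I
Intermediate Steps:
G(a) = (17 + a)*(a + a**(5/2)) (G(a) = (a + a**(5/2))*(17 + a) = (17 + a)*(a + a**(5/2)))
-211465 - (-764 + G(-32))**2 = -211465 - (-764 + ((-32)**2 + (-32)**(7/2) + 17*(-32) + 17*(-32)**(5/2)))**2 = -211465 - (-764 + (1024 - 131072*I*sqrt(2) - 544 + 17*(4096*I*sqrt(2))))**2 = -211465 - (-764 + (1024 - 131072*I*sqrt(2) - 544 + 69632*I*sqrt(2)))**2 = -211465 - (-764 + (480 - 61440*I*sqrt(2)))**2 = -211465 - (-284 - 61440*I*sqrt(2))**2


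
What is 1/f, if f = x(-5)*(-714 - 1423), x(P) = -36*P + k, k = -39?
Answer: -1/301317 ≈ -3.3188e-6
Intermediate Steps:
x(P) = -39 - 36*P (x(P) = -36*P - 39 = -39 - 36*P)
f = -301317 (f = (-39 - 36*(-5))*(-714 - 1423) = (-39 + 180)*(-2137) = 141*(-2137) = -301317)
1/f = 1/(-301317) = -1/301317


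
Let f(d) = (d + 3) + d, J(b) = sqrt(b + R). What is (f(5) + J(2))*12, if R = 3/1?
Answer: 156 + 12*sqrt(5) ≈ 182.83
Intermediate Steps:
R = 3 (R = 3*1 = 3)
J(b) = sqrt(3 + b) (J(b) = sqrt(b + 3) = sqrt(3 + b))
f(d) = 3 + 2*d (f(d) = (3 + d) + d = 3 + 2*d)
(f(5) + J(2))*12 = ((3 + 2*5) + sqrt(3 + 2))*12 = ((3 + 10) + sqrt(5))*12 = (13 + sqrt(5))*12 = 156 + 12*sqrt(5)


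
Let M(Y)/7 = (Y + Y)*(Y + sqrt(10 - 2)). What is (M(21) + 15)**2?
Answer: 38995209 + 7278264*sqrt(2) ≈ 4.9288e+7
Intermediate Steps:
M(Y) = 14*Y*(Y + 2*sqrt(2)) (M(Y) = 7*((Y + Y)*(Y + sqrt(10 - 2))) = 7*((2*Y)*(Y + sqrt(8))) = 7*((2*Y)*(Y + 2*sqrt(2))) = 7*(2*Y*(Y + 2*sqrt(2))) = 14*Y*(Y + 2*sqrt(2)))
(M(21) + 15)**2 = (14*21*(21 + 2*sqrt(2)) + 15)**2 = ((6174 + 588*sqrt(2)) + 15)**2 = (6189 + 588*sqrt(2))**2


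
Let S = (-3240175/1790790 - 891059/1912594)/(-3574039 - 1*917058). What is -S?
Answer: -389641940528/769112534202247911 ≈ -5.0661e-7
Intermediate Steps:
S = 389641940528/769112534202247911 (S = (-3240175*1/1790790 - 891059*1/1912594)/(-3574039 - 917058) = (-648035/358158 - 891059/1912594)/(-4491097) = -389641940528/171252710463*(-1/4491097) = 389641940528/769112534202247911 ≈ 5.0661e-7)
-S = -1*389641940528/769112534202247911 = -389641940528/769112534202247911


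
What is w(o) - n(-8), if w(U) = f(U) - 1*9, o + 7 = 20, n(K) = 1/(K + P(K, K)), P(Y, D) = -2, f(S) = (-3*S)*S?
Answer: -5159/10 ≈ -515.90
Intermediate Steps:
f(S) = -3*S**2
n(K) = 1/(-2 + K) (n(K) = 1/(K - 2) = 1/(-2 + K))
o = 13 (o = -7 + 20 = 13)
w(U) = -9 - 3*U**2 (w(U) = -3*U**2 - 1*9 = -3*U**2 - 9 = -9 - 3*U**2)
w(o) - n(-8) = (-9 - 3*13**2) - 1/(-2 - 8) = (-9 - 3*169) - 1/(-10) = (-9 - 507) - 1*(-1/10) = -516 + 1/10 = -5159/10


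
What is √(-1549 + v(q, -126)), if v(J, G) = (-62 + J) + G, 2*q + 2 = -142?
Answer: 3*I*√201 ≈ 42.532*I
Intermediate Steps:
q = -72 (q = -1 + (½)*(-142) = -1 - 71 = -72)
v(J, G) = -62 + G + J
√(-1549 + v(q, -126)) = √(-1549 + (-62 - 126 - 72)) = √(-1549 - 260) = √(-1809) = 3*I*√201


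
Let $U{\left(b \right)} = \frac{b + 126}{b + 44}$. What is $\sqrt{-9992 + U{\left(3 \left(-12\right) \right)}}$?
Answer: $\frac{i \sqrt{39923}}{2} \approx 99.904 i$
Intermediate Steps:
$U{\left(b \right)} = \frac{126 + b}{44 + b}$
$\sqrt{-9992 + U{\left(3 \left(-12\right) \right)}} = \sqrt{-9992 + \frac{126 + 3 \left(-12\right)}{44 + 3 \left(-12\right)}} = \sqrt{-9992 + \frac{126 - 36}{44 - 36}} = \sqrt{-9992 + \frac{1}{8} \cdot 90} = \sqrt{-9992 + \frac{45}{4}} = \sqrt{- \frac{39923}{4}} = \frac{i \sqrt{39923}}{2}$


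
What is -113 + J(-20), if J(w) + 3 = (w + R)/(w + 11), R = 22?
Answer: -1046/9 ≈ -116.22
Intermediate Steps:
J(w) = -3 + (22 + w)/(11 + w) (J(w) = -3 + (w + 22)/(w + 11) = -3 + (22 + w)/(11 + w))
-113 + J(-20) = -113 + (-11 - 2*(-20))/(11 - 20) = -113 + (-11 + 40)/(-9) = -113 - ⅑*29 = -113 - 29/9 = -1046/9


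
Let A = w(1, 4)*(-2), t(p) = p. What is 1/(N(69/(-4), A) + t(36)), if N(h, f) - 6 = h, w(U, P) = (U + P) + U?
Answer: 4/99 ≈ 0.040404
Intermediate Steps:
w(U, P) = P + 2*U (w(U, P) = (P + U) + U = P + 2*U)
A = -12 (A = (4 + 2*1)*(-2) = (4 + 2)*(-2) = 6*(-2) = -12)
N(h, f) = 6 + h
1/(N(69/(-4), A) + t(36)) = 1/((6 + 69/(-4)) + 36) = 1/((6 + 69*(-1/4)) + 36) = 1/((6 - 69/4) + 36) = 1/(-45/4 + 36) = 1/(99/4) = 4/99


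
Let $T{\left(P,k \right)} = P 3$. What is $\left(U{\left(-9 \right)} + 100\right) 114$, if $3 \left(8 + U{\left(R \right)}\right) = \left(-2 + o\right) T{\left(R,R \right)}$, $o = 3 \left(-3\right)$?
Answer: $21774$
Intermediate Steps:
$o = -9$
$T{\left(P,k \right)} = 3 P$
$U{\left(R \right)} = -8 - 11 R$ ($U{\left(R \right)} = -8 + \frac{\left(-2 - 9\right) 3 R}{3} = -8 + \frac{\left(-11\right) 3 R}{3} = -8 + \frac{\left(-33\right) R}{3} = -8 - 11 R$)
$\left(U{\left(-9 \right)} + 100\right) 114 = \left(\left(-8 - -99\right) + 100\right) 114 = \left(\left(-8 + 99\right) + 100\right) 114 = \left(91 + 100\right) 114 = 191 \cdot 114 = 21774$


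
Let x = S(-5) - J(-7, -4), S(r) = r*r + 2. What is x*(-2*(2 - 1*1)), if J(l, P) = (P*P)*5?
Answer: 106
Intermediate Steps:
J(l, P) = 5*P² (J(l, P) = P²*5 = 5*P²)
S(r) = 2 + r² (S(r) = r² + 2 = 2 + r²)
x = -53 (x = (2 + (-5)²) - 5*(-4)² = (2 + 25) - 5*16 = 27 - 1*80 = 27 - 80 = -53)
x*(-2*(2 - 1*1)) = -(-106)*(2 - 1*1) = -(-106)*(2 - 1) = -(-106) = -53*(-2) = 106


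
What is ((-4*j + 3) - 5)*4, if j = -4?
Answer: 56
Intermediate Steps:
((-4*j + 3) - 5)*4 = ((-4*(-4) + 3) - 5)*4 = ((16 + 3) - 5)*4 = (19 - 5)*4 = 14*4 = 56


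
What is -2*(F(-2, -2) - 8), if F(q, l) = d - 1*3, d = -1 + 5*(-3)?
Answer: 54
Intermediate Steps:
d = -16 (d = -1 - 15 = -16)
F(q, l) = -19 (F(q, l) = -16 - 1*3 = -16 - 3 = -19)
-2*(F(-2, -2) - 8) = -2*(-19 - 8) = -2*(-27) = 54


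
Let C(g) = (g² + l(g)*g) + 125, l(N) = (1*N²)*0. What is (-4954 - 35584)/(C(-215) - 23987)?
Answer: -40538/22363 ≈ -1.8127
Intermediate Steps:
l(N) = 0 (l(N) = N²*0 = 0)
C(g) = 125 + g² (C(g) = (g² + 0*g) + 125 = (g² + 0) + 125 = g² + 125 = 125 + g²)
(-4954 - 35584)/(C(-215) - 23987) = (-4954 - 35584)/((125 + (-215)²) - 23987) = -40538/((125 + 46225) - 23987) = -40538/(46350 - 23987) = -40538/22363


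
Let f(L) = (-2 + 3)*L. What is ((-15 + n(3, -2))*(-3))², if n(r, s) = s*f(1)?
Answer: 2601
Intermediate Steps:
f(L) = L (f(L) = 1*L = L)
n(r, s) = s (n(r, s) = s*1 = s)
((-15 + n(3, -2))*(-3))² = ((-15 - 2)*(-3))² = (-17*(-3))² = 51² = 2601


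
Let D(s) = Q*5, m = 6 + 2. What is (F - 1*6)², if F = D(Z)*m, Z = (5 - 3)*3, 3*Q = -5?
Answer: 47524/9 ≈ 5280.4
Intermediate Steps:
Q = -5/3 (Q = (⅓)*(-5) = -5/3 ≈ -1.6667)
Z = 6 (Z = 2*3 = 6)
m = 8
D(s) = -25/3 (D(s) = -5/3*5 = -25/3)
F = -200/3 (F = -25/3*8 = -200/3 ≈ -66.667)
(F - 1*6)² = (-200/3 - 1*6)² = (-200/3 - 6)² = (-218/3)² = 47524/9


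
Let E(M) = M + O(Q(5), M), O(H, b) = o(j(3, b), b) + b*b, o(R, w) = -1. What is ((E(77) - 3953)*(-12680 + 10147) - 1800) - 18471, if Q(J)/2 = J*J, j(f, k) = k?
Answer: -5217987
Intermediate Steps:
Q(J) = 2*J**2 (Q(J) = 2*(J*J) = 2*J**2)
O(H, b) = -1 + b**2 (O(H, b) = -1 + b*b = -1 + b**2)
E(M) = -1 + M + M**2 (E(M) = M + (-1 + M**2) = -1 + M + M**2)
((E(77) - 3953)*(-12680 + 10147) - 1800) - 18471 = (((-1 + 77 + 77**2) - 3953)*(-12680 + 10147) - 1800) - 18471 = (((-1 + 77 + 5929) - 3953)*(-2533) - 1800) - 18471 = ((6005 - 3953)*(-2533) - 1800) - 18471 = (2052*(-2533) - 1800) - 18471 = (-5197716 - 1800) - 18471 = -5199516 - 18471 = -5217987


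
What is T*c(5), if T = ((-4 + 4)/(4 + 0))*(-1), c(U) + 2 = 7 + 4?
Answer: 0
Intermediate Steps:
c(U) = 9 (c(U) = -2 + (7 + 4) = -2 + 11 = 9)
T = 0 (T = (0/4)*(-1) = (0*(¼))*(-1) = 0*(-1) = 0)
T*c(5) = 0*9 = 0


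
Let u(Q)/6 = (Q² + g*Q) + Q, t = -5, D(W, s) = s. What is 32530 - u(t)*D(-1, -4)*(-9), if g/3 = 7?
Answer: 50890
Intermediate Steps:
g = 21 (g = 3*7 = 21)
u(Q) = 6*Q² + 132*Q (u(Q) = 6*((Q² + 21*Q) + Q) = 6*(Q² + 22*Q) = 6*Q² + 132*Q)
32530 - u(t)*D(-1, -4)*(-9) = 32530 - (6*(-5)*(22 - 5))*(-4)*(-9) = 32530 - (6*(-5)*17)*(-4)*(-9) = 32530 - (-510*(-4))*(-9) = 32530 - 2040*(-9) = 32530 - 1*(-18360) = 32530 + 18360 = 50890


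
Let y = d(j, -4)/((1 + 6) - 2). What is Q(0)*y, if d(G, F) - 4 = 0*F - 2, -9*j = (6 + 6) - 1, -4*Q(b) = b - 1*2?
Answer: 1/5 ≈ 0.20000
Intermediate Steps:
Q(b) = 1/2 - b/4 (Q(b) = -(b - 1*2)/4 = -(b - 2)/4 = -(-2 + b)/4 = 1/2 - b/4)
j = -11/9 (j = -((6 + 6) - 1)/9 = -(12 - 1)/9 = -1/9*11 = -11/9 ≈ -1.2222)
d(G, F) = 2 (d(G, F) = 4 + (0*F - 2) = 4 + (0 - 2) = 4 - 2 = 2)
y = 2/5 (y = 2/((1 + 6) - 2) = 2/(7 - 2) = 2/5 ≈ 0.40000)
Q(0)*y = (1/2 - 1/4*0)*(2/5) = (1/2 + 0)*(2/5) = (1/2)*(2/5) = 1/5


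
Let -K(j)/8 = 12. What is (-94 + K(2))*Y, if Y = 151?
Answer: -28690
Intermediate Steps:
K(j) = -96 (K(j) = -8*12 = -96)
(-94 + K(2))*Y = (-94 - 96)*151 = -190*151 = -28690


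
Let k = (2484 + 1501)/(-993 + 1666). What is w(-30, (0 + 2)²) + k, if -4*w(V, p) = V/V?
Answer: 15267/2692 ≈ 5.6712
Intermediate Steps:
w(V, p) = -¼ (w(V, p) = -V/(4*V) = -¼*1 = -¼)
k = 3985/673 ≈ 5.9212
w(-30, (0 + 2)²) + k = -¼ + 3985/673 = 15267/2692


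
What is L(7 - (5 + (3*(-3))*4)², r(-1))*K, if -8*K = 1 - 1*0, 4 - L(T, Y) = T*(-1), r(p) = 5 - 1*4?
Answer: 475/4 ≈ 118.75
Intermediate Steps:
r(p) = 1 (r(p) = 5 - 4 = 1)
L(T, Y) = 4 + T (L(T, Y) = 4 - T*(-1) = 4 - (-1)*T = 4 + T)
K = -⅛ (K = -(1 - 1*0)/8 = -(1 + 0)/8 = -⅛*1 = -⅛ ≈ -0.12500)
L(7 - (5 + (3*(-3))*4)², r(-1))*K = (4 + (7 - (5 + (3*(-3))*4)²))*(-⅛) = (4 + (7 - (5 - 9*4)²))*(-⅛) = (4 + (7 - (5 - 36)²))*(-⅛) = (4 + (7 - 1*(-31)²))*(-⅛) = (4 + (7 - 1*961))*(-⅛) = (4 + (7 - 961))*(-⅛) = (4 - 954)*(-⅛) = -950*(-⅛) = 475/4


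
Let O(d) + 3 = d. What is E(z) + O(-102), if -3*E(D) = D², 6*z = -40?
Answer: -3235/27 ≈ -119.81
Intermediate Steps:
O(d) = -3 + d
z = -20/3 (z = (⅙)*(-40) = -20/3 ≈ -6.6667)
E(D) = -D²/3
E(z) + O(-102) = -(-20/3)²/3 + (-3 - 102) = -⅓*400/9 - 105 = -400/27 - 105 = -3235/27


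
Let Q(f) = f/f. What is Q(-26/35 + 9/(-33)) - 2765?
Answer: -2764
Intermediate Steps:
Q(f) = 1
Q(-26/35 + 9/(-33)) - 2765 = 1 - 2765 = -2764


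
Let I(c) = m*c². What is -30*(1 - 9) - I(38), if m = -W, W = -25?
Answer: -35860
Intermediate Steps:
m = 25 (m = -1*(-25) = 25)
I(c) = 25*c²
-30*(1 - 9) - I(38) = -30*(1 - 9) - 25*38² = -30*(-8) - 25*1444 = 240 - 1*36100 = 240 - 36100 = -35860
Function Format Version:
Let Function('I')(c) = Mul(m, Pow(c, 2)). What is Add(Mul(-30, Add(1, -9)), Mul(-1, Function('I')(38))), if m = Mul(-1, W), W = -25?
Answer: -35860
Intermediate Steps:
m = 25 (m = Mul(-1, -25) = 25)
Function('I')(c) = Mul(25, Pow(c, 2))
Add(Mul(-30, Add(1, -9)), Mul(-1, Function('I')(38))) = Add(Mul(-30, Add(1, -9)), Mul(-1, Mul(25, Pow(38, 2)))) = Add(Mul(-30, -8), Mul(-1, Mul(25, 1444))) = Add(240, Mul(-1, 36100)) = Add(240, -36100) = -35860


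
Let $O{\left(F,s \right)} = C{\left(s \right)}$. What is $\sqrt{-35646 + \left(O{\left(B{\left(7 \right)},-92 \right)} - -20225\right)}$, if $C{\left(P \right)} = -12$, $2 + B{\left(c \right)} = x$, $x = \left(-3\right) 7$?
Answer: $i \sqrt{15433} \approx 124.23 i$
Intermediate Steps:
$x = -21$
$B{\left(c \right)} = -23$ ($B{\left(c \right)} = -2 - 21 = -23$)
$O{\left(F,s \right)} = -12$
$\sqrt{-35646 + \left(O{\left(B{\left(7 \right)},-92 \right)} - -20225\right)} = \sqrt{-35646 - -20213} = \sqrt{-35646 + \left(-12 + 20225\right)} = \sqrt{-35646 + 20213} = \sqrt{-15433} = i \sqrt{15433}$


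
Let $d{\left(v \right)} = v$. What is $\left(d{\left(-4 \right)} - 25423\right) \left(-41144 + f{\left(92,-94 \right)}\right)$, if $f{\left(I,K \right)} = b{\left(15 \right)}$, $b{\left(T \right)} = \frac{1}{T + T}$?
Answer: $\frac{31385029213}{30} \approx 1.0462 \cdot 10^{9}$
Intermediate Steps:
$b{\left(T \right)} = \frac{1}{2 T}$
$f{\left(I,K \right)} = \frac{1}{30}$ ($f{\left(I,K \right)} = \frac{1}{2 \cdot 15} = \frac{1}{2} \cdot \frac{1}{15} = \frac{1}{30}$)
$\left(d{\left(-4 \right)} - 25423\right) \left(-41144 + f{\left(92,-94 \right)}\right) = \left(-4 - 25423\right) \left(-41144 + \frac{1}{30}\right) = \left(-25427\right) \left(- \frac{1234319}{30}\right) = \frac{31385029213}{30}$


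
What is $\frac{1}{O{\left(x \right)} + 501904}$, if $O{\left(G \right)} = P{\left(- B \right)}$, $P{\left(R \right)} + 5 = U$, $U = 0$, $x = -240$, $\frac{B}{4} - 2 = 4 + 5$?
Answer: $\frac{1}{501899} \approx 1.9924 \cdot 10^{-6}$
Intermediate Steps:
$B = 44$ ($B = 8 + 4 \left(4 + 5\right) = 8 + 4 \cdot 9 = 8 + 36 = 44$)
$P{\left(R \right)} = -5$ ($P{\left(R \right)} = -5 + 0 = -5$)
$O{\left(G \right)} = -5$
$\frac{1}{O{\left(x \right)} + 501904} = \frac{1}{-5 + 501904} = \frac{1}{501899}$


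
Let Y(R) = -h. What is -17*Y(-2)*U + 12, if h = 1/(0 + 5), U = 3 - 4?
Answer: 43/5 ≈ 8.6000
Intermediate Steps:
U = -1
h = ⅕ (h = 1/5 = ⅕ ≈ 0.20000)
Y(R) = -⅕ (Y(R) = -1*⅕ = -⅕)
-17*Y(-2)*U + 12 = -(-17)*(-1)/5 + 12 = -17*⅕ + 12 = -17/5 + 12 = 43/5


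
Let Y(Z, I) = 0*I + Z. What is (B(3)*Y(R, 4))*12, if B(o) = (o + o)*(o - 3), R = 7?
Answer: 0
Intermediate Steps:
B(o) = 2*o*(-3 + o) (B(o) = (2*o)*(-3 + o) = 2*o*(-3 + o))
Y(Z, I) = Z (Y(Z, I) = 0 + Z = Z)
(B(3)*Y(R, 4))*12 = ((2*3*(-3 + 3))*7)*12 = ((2*3*0)*7)*12 = (0*7)*12 = 0*12 = 0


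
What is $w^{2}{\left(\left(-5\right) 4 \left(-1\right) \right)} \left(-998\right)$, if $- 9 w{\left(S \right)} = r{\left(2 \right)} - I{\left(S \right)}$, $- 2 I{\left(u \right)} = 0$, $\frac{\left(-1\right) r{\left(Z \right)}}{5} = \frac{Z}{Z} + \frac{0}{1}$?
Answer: $- \frac{24950}{81} \approx -308.02$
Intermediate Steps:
$r{\left(Z \right)} = -5$ ($r{\left(Z \right)} = - 5 \left(\frac{Z}{Z} + \frac{0}{1}\right) = - 5 \left(1 + 0 \cdot 1\right) = - 5 \left(1 + 0\right) = \left(-5\right) 1 = -5$)
$I{\left(u \right)} = 0$ ($I{\left(u \right)} = \left(- \frac{1}{2}\right) 0 = 0$)
$w{\left(S \right)} = \frac{5}{9}$ ($w{\left(S \right)} = - \frac{-5 - 0}{9} = - \frac{-5 + 0}{9} = \left(- \frac{1}{9}\right) \left(-5\right) = \frac{5}{9}$)
$w^{2}{\left(\left(-5\right) 4 \left(-1\right) \right)} \left(-998\right) = \left(\frac{5}{9}\right)^{2} \left(-998\right) = \frac{25}{81} \left(-998\right) = - \frac{24950}{81}$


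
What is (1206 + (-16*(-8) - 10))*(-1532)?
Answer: -2028368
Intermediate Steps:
(1206 + (-16*(-8) - 10))*(-1532) = (1206 + (128 - 10))*(-1532) = (1206 + 118)*(-1532) = 1324*(-1532) = -2028368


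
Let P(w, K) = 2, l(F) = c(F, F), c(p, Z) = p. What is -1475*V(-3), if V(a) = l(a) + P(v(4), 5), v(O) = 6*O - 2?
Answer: 1475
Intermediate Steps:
l(F) = F
v(O) = -2 + 6*O
V(a) = 2 + a (V(a) = a + 2 = 2 + a)
-1475*V(-3) = -1475*(2 - 3) = -1475*(-1) = 1475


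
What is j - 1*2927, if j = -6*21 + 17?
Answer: -3036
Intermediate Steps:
j = -109 (j = -126 + 17 = -109)
j - 1*2927 = -109 - 1*2927 = -109 - 2927 = -3036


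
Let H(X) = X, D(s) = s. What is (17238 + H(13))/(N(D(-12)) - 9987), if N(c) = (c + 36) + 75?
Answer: -17251/9888 ≈ -1.7446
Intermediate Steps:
N(c) = 111 + c (N(c) = (36 + c) + 75 = 111 + c)
(17238 + H(13))/(N(D(-12)) - 9987) = (17238 + 13)/((111 - 12) - 9987) = 17251/(99 - 9987) = 17251/(-9888) = 17251*(-1/9888) = -17251/9888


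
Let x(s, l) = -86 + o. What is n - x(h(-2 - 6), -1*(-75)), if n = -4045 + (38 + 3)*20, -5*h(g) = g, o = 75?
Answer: -3214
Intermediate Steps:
h(g) = -g/5
x(s, l) = -11 (x(s, l) = -86 + 75 = -11)
n = -3225 (n = -4045 + 41*20 = -4045 + 820 = -3225)
n - x(h(-2 - 6), -1*(-75)) = -3225 - 1*(-11) = -3225 + 11 = -3214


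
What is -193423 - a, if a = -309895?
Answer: 116472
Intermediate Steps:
-193423 - a = -193423 - 1*(-309895) = -193423 + 309895 = 116472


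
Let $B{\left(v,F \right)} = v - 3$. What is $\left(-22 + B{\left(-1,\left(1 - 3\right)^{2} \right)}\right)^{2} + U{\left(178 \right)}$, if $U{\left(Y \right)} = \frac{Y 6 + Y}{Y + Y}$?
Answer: $\frac{1359}{2} \approx 679.5$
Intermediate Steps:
$U{\left(Y \right)} = \frac{7}{2}$ ($U{\left(Y \right)} = \frac{6 Y + Y}{2 Y} = 7 Y \frac{1}{2 Y} = \frac{7}{2}$)
$B{\left(v,F \right)} = -3 + v$
$\left(-22 + B{\left(-1,\left(1 - 3\right)^{2} \right)}\right)^{2} + U{\left(178 \right)} = \left(-22 - 4\right)^{2} + \frac{7}{2} = \left(-26\right)^{2} + \frac{7}{2} = 676 + \frac{7}{2} = \frac{1359}{2}$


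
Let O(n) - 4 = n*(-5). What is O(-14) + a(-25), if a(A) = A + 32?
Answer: 81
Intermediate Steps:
O(n) = 4 - 5*n (O(n) = 4 + n*(-5) = 4 - 5*n)
a(A) = 32 + A
O(-14) + a(-25) = (4 - 5*(-14)) + (32 - 25) = (4 + 70) + 7 = 74 + 7 = 81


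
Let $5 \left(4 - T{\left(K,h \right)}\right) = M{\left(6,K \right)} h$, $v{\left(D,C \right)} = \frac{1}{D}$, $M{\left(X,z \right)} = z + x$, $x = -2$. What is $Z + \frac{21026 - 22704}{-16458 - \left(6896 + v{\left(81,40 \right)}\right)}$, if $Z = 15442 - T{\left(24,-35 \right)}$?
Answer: $\frac{28912496618}{1891675} \approx 15284.0$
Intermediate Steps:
$M{\left(X,z \right)} = -2 + z$ ($M{\left(X,z \right)} = z - 2 = -2 + z$)
$T{\left(K,h \right)} = 4 - \frac{h \left(-2 + K\right)}{5}$ ($T{\left(K,h \right)} = 4 - \frac{\left(-2 + K\right) h}{5} = 4 - \frac{h \left(-2 + K\right)}{5}$)
$Z = 15284$ ($Z = 15442 - \left(4 - - 7 \left(-2 + 24\right)\right) = 15442 - \left(4 - \left(-7\right) 22\right) = 15442 - \left(4 + 154\right) = 15442 - 158 = 15284$)
$Z + \frac{21026 - 22704}{-16458 - \left(6896 + v{\left(81,40 \right)}\right)} = 15284 + \frac{21026 - 22704}{-16458 - \frac{558577}{81}} = 15284 - \frac{1678}{-16458 - \frac{558577}{81}} = 15284 - \frac{1678}{- \frac{1891675}{81}} = 15284 - - \frac{135918}{1891675} = 15284 + \frac{135918}{1891675} = \frac{28912496618}{1891675}$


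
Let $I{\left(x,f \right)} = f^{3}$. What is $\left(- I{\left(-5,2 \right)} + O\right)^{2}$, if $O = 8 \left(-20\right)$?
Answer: $28224$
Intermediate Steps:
$O = -160$
$\left(- I{\left(-5,2 \right)} + O\right)^{2} = \left(- 2^{3} - 160\right)^{2} = \left(\left(-1\right) 8 - 160\right)^{2} = \left(-8 - 160\right)^{2} = \left(-168\right)^{2} = 28224$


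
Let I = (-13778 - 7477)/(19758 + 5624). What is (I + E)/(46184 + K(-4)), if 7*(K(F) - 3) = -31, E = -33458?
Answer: -849252211/1172206028 ≈ -0.72449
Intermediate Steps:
I = -21255/25382 ≈ -0.83740
K(F) = -10/7 (K(F) = 3 + (⅐)*(-31) = 3 - 31/7 = -10/7)
(I + E)/(46184 + K(-4)) = (-21255/25382 - 33458)/(46184 - 10/7) = -849252211/(25382*323278/7) = -849252211/25382*7/323278 = -849252211/1172206028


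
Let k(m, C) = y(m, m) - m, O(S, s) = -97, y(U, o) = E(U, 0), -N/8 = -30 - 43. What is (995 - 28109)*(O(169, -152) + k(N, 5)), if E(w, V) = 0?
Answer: 18464634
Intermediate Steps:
N = 584 (N = -8*(-30 - 43) = -8*(-73) = 584)
y(U, o) = 0
k(m, C) = -m (k(m, C) = 0 - m = -m)
(995 - 28109)*(O(169, -152) + k(N, 5)) = (995 - 28109)*(-97 - 1*584) = -27114*(-97 - 584) = -27114*(-681) = 18464634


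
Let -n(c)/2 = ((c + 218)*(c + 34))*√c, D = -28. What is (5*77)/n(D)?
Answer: 11*I*√7/912 ≈ 0.031911*I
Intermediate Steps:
n(c) = -2*√c*(34 + c)*(218 + c) (n(c) = -2*(c + 218)*(c + 34)*√c = -2*(218 + c)*(34 + c)*√c = -2*(34 + c)*(218 + c)*√c = -2*√c*(34 + c)*(218 + c))
(5*77)/n(D) = (5*77)/((2*√(-28)*(-7412 - 1*(-28)² - 252*(-28)))) = 385/((2*(2*I*√7)*(-7412 - 1*784 + 7056))) = 385/((2*(2*I*√7)*(-7412 - 784 + 7056))) = 385/((2*(2*I*√7)*(-1140))) = 385/((-4560*I*√7)) = 385*(I*√7/31920) = 11*I*√7/912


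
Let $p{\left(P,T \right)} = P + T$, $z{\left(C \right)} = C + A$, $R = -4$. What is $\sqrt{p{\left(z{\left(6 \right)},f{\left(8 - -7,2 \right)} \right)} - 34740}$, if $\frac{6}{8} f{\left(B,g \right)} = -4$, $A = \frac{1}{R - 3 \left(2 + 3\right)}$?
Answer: $\frac{i \sqrt{112868265}}{57} \approx 186.39 i$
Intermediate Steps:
$A = - \frac{1}{19}$ ($A = \frac{1}{-4 - 3 \left(2 + 3\right)} = \frac{1}{-4 - 15} = \frac{1}{-19} = - \frac{1}{19} \approx -0.052632$)
$f{\left(B,g \right)} = - \frac{16}{3}$ ($f{\left(B,g \right)} = \frac{4}{3} \left(-4\right) = - \frac{16}{3}$)
$z{\left(C \right)} = - \frac{1}{19} + C$ ($z{\left(C \right)} = C - \frac{1}{19} = - \frac{1}{19} + C$)
$\sqrt{p{\left(z{\left(6 \right)},f{\left(8 - -7,2 \right)} \right)} - 34740} = \sqrt{\left(\left(- \frac{1}{19} + 6\right) - \frac{16}{3}\right) - 34740} = \sqrt{\left(\frac{113}{19} - \frac{16}{3}\right) - 34740} = \sqrt{\frac{35}{57} - 34740} = \sqrt{- \frac{1980145}{57}} = \frac{i \sqrt{112868265}}{57}$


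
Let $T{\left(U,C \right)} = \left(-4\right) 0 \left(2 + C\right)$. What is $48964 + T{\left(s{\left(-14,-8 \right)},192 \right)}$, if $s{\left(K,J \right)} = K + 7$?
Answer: $48964$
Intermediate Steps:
$s{\left(K,J \right)} = 7 + K$
$T{\left(U,C \right)} = 0$ ($T{\left(U,C \right)} = 0 \left(2 + C\right) = 0$)
$48964 + T{\left(s{\left(-14,-8 \right)},192 \right)} = 48964 + 0 = 48964$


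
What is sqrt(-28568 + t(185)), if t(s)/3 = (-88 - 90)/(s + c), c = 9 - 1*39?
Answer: I*sqrt(686428970)/155 ≈ 169.03*I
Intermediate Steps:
c = -30 (c = 9 - 39 = -30)
t(s) = -534/(-30 + s) (t(s) = 3*((-88 - 90)/(s - 30)) = 3*(-178/(-30 + s)) = -534/(-30 + s))
sqrt(-28568 + t(185)) = sqrt(-28568 - 534/(-30 + 185)) = sqrt(-28568 - 534/155) = sqrt(-4428574/155) = I*sqrt(686428970)/155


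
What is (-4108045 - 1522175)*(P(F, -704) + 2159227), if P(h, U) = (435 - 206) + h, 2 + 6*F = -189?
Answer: -12158033131650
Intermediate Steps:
F = -191/6 (F = -⅓ + (⅙)*(-189) = -⅓ - 63/2 = -191/6 ≈ -31.833)
P(h, U) = 229 + h
(-4108045 - 1522175)*(P(F, -704) + 2159227) = (-4108045 - 1522175)*((229 - 191/6) + 2159227) = -5630220*(1183/6 + 2159227) = -5630220*12956545/6 = -12158033131650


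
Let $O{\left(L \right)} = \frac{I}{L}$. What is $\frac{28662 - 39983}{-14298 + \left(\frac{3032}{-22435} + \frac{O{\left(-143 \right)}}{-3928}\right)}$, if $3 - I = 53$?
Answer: $\frac{71332654413020}{90091329340899} \approx 0.79178$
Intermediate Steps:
$I = -50$ ($I = 3 - 53 = -50$)
$O{\left(L \right)} = - \frac{50}{L}$
$\frac{28662 - 39983}{-14298 + \left(\frac{3032}{-22435} + \frac{O{\left(-143 \right)}}{-3928}\right)} = \frac{28662 - 39983}{-14298 + \left(\frac{3032}{-22435} + \frac{\left(-50\right) \frac{1}{-143}}{-3928}\right)} = - \frac{11321}{-14298 + \left(3032 \left(- \frac{1}{22435}\right) + \left(-50\right) \left(- \frac{1}{143}\right) \left(- \frac{1}{3928}\right)\right)} = - \frac{11321}{-14298 + \left(- \frac{3032}{22435} + \frac{50}{143} \left(- \frac{1}{3928}\right)\right)} = - \frac{11321}{-14298 - \frac{852104139}{6300914620}} = - \frac{11321}{- \frac{90091329340899}{6300914620}} = \left(-11321\right) \left(- \frac{6300914620}{90091329340899}\right) = \frac{71332654413020}{90091329340899}$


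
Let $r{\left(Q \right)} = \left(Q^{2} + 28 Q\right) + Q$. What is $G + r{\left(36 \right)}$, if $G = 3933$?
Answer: $6273$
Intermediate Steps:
$r{\left(Q \right)} = Q^{2} + 29 Q$
$G + r{\left(36 \right)} = 3933 + 36 \left(29 + 36\right) = 3933 + 36 \cdot 65 = 3933 + 2340 = 6273$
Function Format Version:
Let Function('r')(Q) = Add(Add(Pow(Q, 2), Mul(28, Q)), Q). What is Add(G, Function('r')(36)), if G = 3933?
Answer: 6273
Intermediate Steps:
Function('r')(Q) = Add(Pow(Q, 2), Mul(29, Q))
Add(G, Function('r')(36)) = Add(3933, Mul(36, Add(29, 36))) = Add(3933, Mul(36, 65)) = Add(3933, 2340) = 6273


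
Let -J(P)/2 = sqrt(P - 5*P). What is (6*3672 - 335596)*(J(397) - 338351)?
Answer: 106094692964 + 1254256*I*sqrt(397) ≈ 1.0609e+11 + 2.4991e+7*I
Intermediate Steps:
J(P) = -4*sqrt(-P) (J(P) = -2*sqrt(P - 5*P) = -2*2*sqrt(-P) = -4*sqrt(-P))
(6*3672 - 335596)*(J(397) - 338351) = (6*3672 - 335596)*(-4*I*sqrt(397) - 338351) = (22032 - 335596)*(-4*I*sqrt(397) - 338351) = -313564*(-4*I*sqrt(397) - 338351) = -313564*(-338351 - 4*I*sqrt(397)) = 106094692964 + 1254256*I*sqrt(397)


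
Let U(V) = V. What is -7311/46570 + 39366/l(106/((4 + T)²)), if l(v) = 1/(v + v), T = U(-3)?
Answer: 388654212129/46570 ≈ 8.3456e+6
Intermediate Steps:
T = -3
l(v) = 1/(2*v)
-7311/46570 + 39366/l(106/((4 + T)²)) = -7311/46570 + 39366/((1/(2*((106/((4 - 3)²)))))) = -7311*1/46570 + 39366/((1/(2*((106/(1²)))))) = -7311/46570 + 39366/((1/(2*((106/1))))) = -7311/46570 + 39366/((1/(2*((106*1))))) = -7311/46570 + 39366/(((½)/106)) = -7311/46570 + 39366/(((½)*(1/106))) = -7311/46570 + 39366/(1/212) = -7311/46570 + 39366*212 = -7311/46570 + 8345592 = 388654212129/46570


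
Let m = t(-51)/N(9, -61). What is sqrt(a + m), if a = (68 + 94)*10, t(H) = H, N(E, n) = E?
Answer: sqrt(14529)/3 ≈ 40.179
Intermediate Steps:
m = -17/3 (m = -51/9 = -51*1/9 = -17/3 ≈ -5.6667)
a = 1620 (a = 162*10 = 1620)
sqrt(a + m) = sqrt(1620 - 17/3) = sqrt(4843/3) = sqrt(14529)/3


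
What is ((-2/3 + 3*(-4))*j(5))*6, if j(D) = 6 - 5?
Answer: -76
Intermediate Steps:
j(D) = 1
((-2/3 + 3*(-4))*j(5))*6 = ((-2/3 + 3*(-4))*1)*6 = ((-2*⅓ - 12)*1)*6 = ((-⅔ - 12)*1)*6 = -38/3*1*6 = -38/3*6 = -76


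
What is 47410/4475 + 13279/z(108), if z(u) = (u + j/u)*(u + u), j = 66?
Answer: 9373297/839868 ≈ 11.160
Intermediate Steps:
z(u) = 2*u*(u + 66/u) (z(u) = (u + 66/u)*(u + u) = (u + 66/u)*(2*u) = 2*u*(u + 66/u))
47410/4475 + 13279/z(108) = 47410/4475 + 13279/(132 + 2*108²) = 47410*(1/4475) + 13279/(132 + 2*11664) = 9482/895 + 13279/(132 + 23328) = 9482/895 + 13279/23460 = 9373297/839868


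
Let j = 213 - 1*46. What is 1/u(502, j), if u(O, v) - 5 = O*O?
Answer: 1/252009 ≈ 3.9681e-6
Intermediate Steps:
j = 167 (j = 213 - 46 = 167)
u(O, v) = 5 + O² (u(O, v) = 5 + O*O = 5 + O²)
1/u(502, j) = 1/(5 + 502²) = 1/(5 + 252004) = 1/252009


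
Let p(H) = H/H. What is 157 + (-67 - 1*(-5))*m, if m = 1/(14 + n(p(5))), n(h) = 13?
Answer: 4177/27 ≈ 154.70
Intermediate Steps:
p(H) = 1
m = 1/27 (m = 1/(14 + 13) = 1/27 ≈ 0.037037)
157 + (-67 - 1*(-5))*m = 157 + (-67 - 1*(-5))*(1/27) = 157 + (-67 + 5)*(1/27) = 157 - 62*1/27 = 157 - 62/27 = 4177/27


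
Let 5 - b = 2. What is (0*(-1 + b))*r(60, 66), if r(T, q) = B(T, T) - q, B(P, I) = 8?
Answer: 0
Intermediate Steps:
b = 3 (b = 5 - 1*2 = 5 - 2 = 3)
r(T, q) = 8 - q
(0*(-1 + b))*r(60, 66) = (0*(-1 + 3))*(8 - 1*66) = (0*2)*(8 - 66) = 0*(-58) = 0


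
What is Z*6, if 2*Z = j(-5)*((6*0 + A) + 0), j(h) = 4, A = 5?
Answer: 60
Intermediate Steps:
Z = 10 (Z = (4*((6*0 + 5) + 0))/2 = (4*((0 + 5) + 0))/2 = (4*(5 + 0))/2 = (4*5)/2 = (½)*20 = 10)
Z*6 = 10*6 = 60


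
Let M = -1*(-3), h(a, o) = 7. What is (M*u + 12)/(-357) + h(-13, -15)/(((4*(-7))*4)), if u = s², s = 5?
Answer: -583/1904 ≈ -0.30620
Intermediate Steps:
M = 3
u = 25 (u = 5² = 25)
(M*u + 12)/(-357) + h(-13, -15)/(((4*(-7))*4)) = (3*25 + 12)/(-357) + 7/(((4*(-7))*4)) = (75 + 12)*(-1/357) + 7/((-28*4)) = 87*(-1/357) + 7/(-112) = -29/119 + 7*(-1/112) = -29/119 - 1/16 = -583/1904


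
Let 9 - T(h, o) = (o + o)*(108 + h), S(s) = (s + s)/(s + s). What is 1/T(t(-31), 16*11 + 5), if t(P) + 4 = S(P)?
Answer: -1/38001 ≈ -2.6315e-5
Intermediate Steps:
S(s) = 1 (S(s) = (2*s)/((2*s)) = (2*s)*(1/(2*s)) = 1)
t(P) = -3 (t(P) = -4 + 1 = -3)
T(h, o) = 9 - 2*o*(108 + h) (T(h, o) = 9 - (o + o)*(108 + h) = 9 - 2*o*(108 + h))
1/T(t(-31), 16*11 + 5) = 1/(9 - 216*(16*11 + 5) - 2*(-3)*(16*11 + 5)) = 1/(9 - 216*(176 + 5) - 2*(-3)*(176 + 5)) = 1/(9 - 216*181 - 2*(-3)*181) = 1/(9 - 39096 + 1086) = 1/(-38001) = -1/38001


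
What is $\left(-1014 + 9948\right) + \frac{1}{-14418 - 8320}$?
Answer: $\frac{203141291}{22738} \approx 8934.0$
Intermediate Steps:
$\left(-1014 + 9948\right) + \frac{1}{-14418 - 8320} = 8934 + \frac{1}{-22738} = 8934 - \frac{1}{22738} = \frac{203141291}{22738}$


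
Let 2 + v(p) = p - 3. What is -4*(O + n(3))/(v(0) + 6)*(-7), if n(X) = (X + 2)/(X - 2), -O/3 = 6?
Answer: -364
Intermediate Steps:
O = -18 (O = -3*6 = -18)
n(X) = (2 + X)/(-2 + X)
v(p) = -5 + p (v(p) = -2 + (p - 3) = -2 + (-3 + p) = -5 + p)
-4*(O + n(3))/(v(0) + 6)*(-7) = -4*(-18 + (2 + 3)/(-2 + 3))/((-5 + 0) + 6)*(-7) = -4*(-18 + 5/1)/(-5 + 6)*(-7) = -4*(-18 + 1*5)/1*(-7) = -4*(-18 + 5)*(-7) = -(-52)*(-7) = -4*(-13)*(-7) = 52*(-7) = -364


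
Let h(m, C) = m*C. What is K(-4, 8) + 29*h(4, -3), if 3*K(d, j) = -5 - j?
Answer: -1057/3 ≈ -352.33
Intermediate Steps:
K(d, j) = -5/3 - j/3 (K(d, j) = (-5 - j)/3 = -5/3 - j/3)
h(m, C) = C*m
K(-4, 8) + 29*h(4, -3) = (-5/3 - ⅓*8) + 29*(-3*4) = (-5/3 - 8/3) + 29*(-12) = -13/3 - 348 = -1057/3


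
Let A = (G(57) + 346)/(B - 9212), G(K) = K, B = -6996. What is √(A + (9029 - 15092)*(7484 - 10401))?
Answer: √290377438652545/4052 ≈ 4205.4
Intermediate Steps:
A = -403/16208 (A = (57 + 346)/(-6996 - 9212) = 403/(-16208) = 403*(-1/16208) = -403/16208 ≈ -0.024864)
√(A + (9029 - 15092)*(7484 - 10401)) = √(-403/16208 + (9029 - 15092)*(7484 - 10401)) = √(-403/16208 - 6063*(-2917)) = √(-403/16208 + 17685771) = √(286650975965/16208) = √290377438652545/4052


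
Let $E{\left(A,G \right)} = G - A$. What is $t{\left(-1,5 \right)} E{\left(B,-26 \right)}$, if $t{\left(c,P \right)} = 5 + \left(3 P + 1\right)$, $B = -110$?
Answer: $1764$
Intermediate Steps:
$t{\left(c,P \right)} = 6 + 3 P$ ($t{\left(c,P \right)} = 5 + \left(1 + 3 P\right) = 6 + 3 P$)
$t{\left(-1,5 \right)} E{\left(B,-26 \right)} = \left(6 + 3 \cdot 5\right) \left(-26 - -110\right) = \left(6 + 15\right) \left(-26 + 110\right) = 21 \cdot 84 = 1764$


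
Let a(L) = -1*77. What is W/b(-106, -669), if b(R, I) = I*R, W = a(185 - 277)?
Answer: -77/70914 ≈ -0.0010858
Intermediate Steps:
a(L) = -77
W = -77
W/b(-106, -669) = -77/((-669*(-106))) = -77/70914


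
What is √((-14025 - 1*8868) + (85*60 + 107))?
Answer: I*√17686 ≈ 132.99*I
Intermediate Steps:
√((-14025 - 1*8868) + (85*60 + 107)) = √((-14025 - 8868) + (5100 + 107)) = √(-22893 + 5207) = √(-17686) = I*√17686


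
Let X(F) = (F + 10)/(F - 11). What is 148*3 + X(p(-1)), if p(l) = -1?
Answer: 1773/4 ≈ 443.25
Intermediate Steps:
X(F) = (10 + F)/(-11 + F)
148*3 + X(p(-1)) = 148*3 + (10 - 1)/(-11 - 1) = 444 + 9/(-12) = 444 - 1/12*9 = 444 - ¾ = 1773/4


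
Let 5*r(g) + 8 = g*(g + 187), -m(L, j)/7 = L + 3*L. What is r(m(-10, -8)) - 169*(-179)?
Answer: 282007/5 ≈ 56401.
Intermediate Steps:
m(L, j) = -28*L (m(L, j) = -7*(L + 3*L) = -28*L)
r(g) = -8/5 + g*(187 + g)/5 (r(g) = -8/5 + (g*(g + 187))/5 = -8/5 + (g*(187 + g))/5 = -8/5 + g*(187 + g)/5)
r(m(-10, -8)) - 169*(-179) = (-8/5 + (-28*(-10))**2/5 + 187*(-28*(-10))/5) - 169*(-179) = (-8/5 + (1/5)*280**2 + (187/5)*280) - 1*(-30251) = (-8/5 + (1/5)*78400 + 10472) + 30251 = (-8/5 + 15680 + 10472) + 30251 = 130752/5 + 30251 = 282007/5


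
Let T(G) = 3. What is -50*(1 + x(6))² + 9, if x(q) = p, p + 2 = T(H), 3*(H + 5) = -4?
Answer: -191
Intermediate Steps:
H = -19/3 (H = -5 + (⅓)*(-4) = -5 - 4/3 = -19/3 ≈ -6.3333)
p = 1 (p = -2 + 3 = 1)
x(q) = 1
-50*(1 + x(6))² + 9 = -50*(1 + 1)² + 9 = -50*2² + 9 = -50*4 + 9 = -200 + 9 = -191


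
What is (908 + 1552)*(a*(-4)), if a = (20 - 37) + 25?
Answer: -78720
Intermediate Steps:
a = 8 (a = -17 + 25 = 8)
(908 + 1552)*(a*(-4)) = (908 + 1552)*(8*(-4)) = 2460*(-32) = -78720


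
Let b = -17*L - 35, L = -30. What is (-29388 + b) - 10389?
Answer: -39302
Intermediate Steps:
b = 475 (b = -17*(-30) - 35 = 510 - 35 = 475)
(-29388 + b) - 10389 = (-29388 + 475) - 10389 = -28913 - 10389 = -39302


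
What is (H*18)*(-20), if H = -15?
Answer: 5400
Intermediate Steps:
(H*18)*(-20) = -15*18*(-20) = -270*(-20) = 5400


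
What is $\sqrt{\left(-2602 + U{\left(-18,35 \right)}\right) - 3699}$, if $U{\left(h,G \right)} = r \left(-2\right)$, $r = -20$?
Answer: $i \sqrt{6261} \approx 79.126 i$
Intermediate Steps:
$U{\left(h,G \right)} = 40$ ($U{\left(h,G \right)} = \left(-20\right) \left(-2\right) = 40$)
$\sqrt{\left(-2602 + U{\left(-18,35 \right)}\right) - 3699} = \sqrt{\left(-2602 + 40\right) - 3699} = \sqrt{-2562 - 3699} = \sqrt{-6261} = i \sqrt{6261}$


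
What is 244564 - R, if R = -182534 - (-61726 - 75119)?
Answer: 290253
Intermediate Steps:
R = -45689 (R = -182534 - 1*(-136845) = -182534 + 136845 = -45689)
244564 - R = 244564 - 1*(-45689) = 244564 + 45689 = 290253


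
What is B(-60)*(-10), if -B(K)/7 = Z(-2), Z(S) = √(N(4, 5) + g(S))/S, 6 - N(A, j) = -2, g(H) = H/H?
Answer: -105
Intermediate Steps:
g(H) = 1
N(A, j) = 8 (N(A, j) = 6 - 1*(-2) = 6 + 2 = 8)
Z(S) = 3/S (Z(S) = √(8 + 1)/S = √9/S = 3/S)
B(K) = 21/2 (B(K) = -21/(-2) = -21*(-1)/2 = -7*(-3/2) = 21/2)
B(-60)*(-10) = (21/2)*(-10) = -105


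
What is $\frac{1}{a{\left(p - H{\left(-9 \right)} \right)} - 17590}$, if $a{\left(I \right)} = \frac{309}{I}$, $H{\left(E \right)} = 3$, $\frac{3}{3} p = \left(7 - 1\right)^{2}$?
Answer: $- \frac{11}{193387} \approx -5.6881 \cdot 10^{-5}$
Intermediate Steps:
$p = 36$ ($p = \left(7 - 1\right)^{2} = 6^{2} = 36$)
$\frac{1}{a{\left(p - H{\left(-9 \right)} \right)} - 17590} = \frac{1}{\frac{309}{36 - 3} - 17590} = \frac{1}{\frac{309}{33} - 17590} = \frac{1}{309 \cdot \frac{1}{33} - 17590} = \frac{1}{\frac{103}{11} - 17590} = \frac{1}{- \frac{193387}{11}} = - \frac{11}{193387}$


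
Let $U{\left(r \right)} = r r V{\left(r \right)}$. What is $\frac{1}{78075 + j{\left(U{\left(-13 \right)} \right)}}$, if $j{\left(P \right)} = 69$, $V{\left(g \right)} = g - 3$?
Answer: $\frac{1}{78144} \approx 1.2797 \cdot 10^{-5}$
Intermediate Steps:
$V{\left(g \right)} = -3 + g$
$U{\left(r \right)} = r^{2} \left(-3 + r\right)$ ($U{\left(r \right)} = r r \left(-3 + r\right) = r^{2} \left(-3 + r\right)$)
$\frac{1}{78075 + j{\left(U{\left(-13 \right)} \right)}} = \frac{1}{78075 + 69} = \frac{1}{78144}$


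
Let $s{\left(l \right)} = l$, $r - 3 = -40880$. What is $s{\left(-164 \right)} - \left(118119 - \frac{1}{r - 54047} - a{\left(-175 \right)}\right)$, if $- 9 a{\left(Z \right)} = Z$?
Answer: $- \frac{101034447737}{854316} \approx -1.1826 \cdot 10^{5}$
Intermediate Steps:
$r = -40877$ ($r = 3 - 40880 = -40877$)
$a{\left(Z \right)} = - \frac{Z}{9}$
$s{\left(-164 \right)} - \left(118119 - \frac{1}{r - 54047} - a{\left(-175 \right)}\right) = -164 + \left(\left(\frac{1}{-40877 - 54047} - - \frac{175}{9}\right) - 118119\right) = -164 + \left(\left(\frac{1}{-94924} + \frac{175}{9}\right) - 118119\right) = -164 + \left(\left(- \frac{1}{94924} + \frac{175}{9}\right) - 118119\right) = -164 + \left(\frac{16611691}{854316} - 118119\right) = -164 - \frac{100894339913}{854316} = - \frac{101034447737}{854316}$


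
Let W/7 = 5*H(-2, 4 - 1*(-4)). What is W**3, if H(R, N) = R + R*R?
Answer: 343000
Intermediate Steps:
H(R, N) = R + R**2
W = 70 (W = 7*(5*(-2*(1 - 2))) = 7*(5*(-2*(-1))) = 7*(5*2) = 7*10 = 70)
W**3 = 70**3 = 343000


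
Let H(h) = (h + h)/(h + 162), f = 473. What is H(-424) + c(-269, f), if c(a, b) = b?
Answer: 62387/131 ≈ 476.24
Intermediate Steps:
H(h) = 2*h/(162 + h) (H(h) = (2*h)/(162 + h) = 2*h/(162 + h))
H(-424) + c(-269, f) = 2*(-424)/(162 - 424) + 473 = 2*(-424)/(-262) + 473 = 2*(-424)*(-1/262) + 473 = 424/131 + 473 = 62387/131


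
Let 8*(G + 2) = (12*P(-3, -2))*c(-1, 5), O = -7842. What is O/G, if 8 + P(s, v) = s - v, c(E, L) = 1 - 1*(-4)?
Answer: 15684/139 ≈ 112.83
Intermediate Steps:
c(E, L) = 5 (c(E, L) = 1 + 4 = 5)
P(s, v) = -8 + s - v (P(s, v) = -8 + (s - v) = -8 + s - v)
G = -139/2 (G = -2 + ((12*(-8 - 3 - 1*(-2)))*5)/8 = -2 + ((12*(-8 - 3 + 2))*5)/8 = -2 + ((12*(-9))*5)/8 = -2 + (-108*5)/8 = -2 + (⅛)*(-540) = -2 - 135/2 = -139/2 ≈ -69.500)
O/G = -7842/(-139/2) = -7842*(-2/139) = 15684/139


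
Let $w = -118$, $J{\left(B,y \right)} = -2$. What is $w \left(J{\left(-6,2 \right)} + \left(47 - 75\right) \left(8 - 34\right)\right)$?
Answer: $-85668$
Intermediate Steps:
$w \left(J{\left(-6,2 \right)} + \left(47 - 75\right) \left(8 - 34\right)\right) = - 118 \left(-2 + \left(47 - 75\right) \left(8 - 34\right)\right) = - 118 \left(-2 - -728\right) = - 118 \left(-2 + 728\right) = \left(-118\right) 726 = -85668$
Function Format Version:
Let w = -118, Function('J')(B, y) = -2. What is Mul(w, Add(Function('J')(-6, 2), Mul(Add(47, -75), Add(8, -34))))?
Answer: -85668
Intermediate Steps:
Mul(w, Add(Function('J')(-6, 2), Mul(Add(47, -75), Add(8, -34)))) = Mul(-118, Add(-2, Mul(Add(47, -75), Add(8, -34)))) = Mul(-118, Add(-2, Mul(-28, -26))) = Mul(-118, Add(-2, 728)) = Mul(-118, 726) = -85668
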